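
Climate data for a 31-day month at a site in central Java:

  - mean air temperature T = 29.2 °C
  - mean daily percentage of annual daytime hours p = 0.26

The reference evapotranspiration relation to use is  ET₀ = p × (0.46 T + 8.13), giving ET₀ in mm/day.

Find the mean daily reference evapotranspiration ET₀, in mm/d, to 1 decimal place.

ET₀ = 0.26 × (0.46 × 29.2 + 8.13) = 0.26 × 21.562 = 5.6061 mm/d

5.6 mm/d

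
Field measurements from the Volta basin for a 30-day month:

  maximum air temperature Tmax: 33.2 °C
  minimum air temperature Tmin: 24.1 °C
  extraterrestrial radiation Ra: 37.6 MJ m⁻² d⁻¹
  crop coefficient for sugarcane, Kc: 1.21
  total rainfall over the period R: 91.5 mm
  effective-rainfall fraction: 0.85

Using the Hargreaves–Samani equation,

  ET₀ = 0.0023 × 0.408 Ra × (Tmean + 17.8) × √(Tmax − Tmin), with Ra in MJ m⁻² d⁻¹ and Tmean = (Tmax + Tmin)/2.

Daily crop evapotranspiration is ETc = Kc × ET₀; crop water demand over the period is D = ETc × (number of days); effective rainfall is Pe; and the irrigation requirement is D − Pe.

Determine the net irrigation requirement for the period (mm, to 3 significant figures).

Tmean = (33.2 + 24.1)/2 = 28.65 °C
0.408 Ra = 0.408 × 37.6 = 15.3408 mm/d equivalent
ET₀ = 0.0023 × 15.3408 × (28.65 + 17.8) × √9.1 = 0.0023 × 15.3408 × 46.45 × 3.0166 = 4.9440 mm/d
ETc = Kc × ET₀ = 1.21 × 4.9440 = 5.9822 mm/d
Crop demand D = ETc × 30 d = 5.9822 × 30 = 179.466 mm
Pe = 0.85 × 91.5 = 77.775 mm
D − Pe = 179.466 − 77.775 = 101.691 mm

102 mm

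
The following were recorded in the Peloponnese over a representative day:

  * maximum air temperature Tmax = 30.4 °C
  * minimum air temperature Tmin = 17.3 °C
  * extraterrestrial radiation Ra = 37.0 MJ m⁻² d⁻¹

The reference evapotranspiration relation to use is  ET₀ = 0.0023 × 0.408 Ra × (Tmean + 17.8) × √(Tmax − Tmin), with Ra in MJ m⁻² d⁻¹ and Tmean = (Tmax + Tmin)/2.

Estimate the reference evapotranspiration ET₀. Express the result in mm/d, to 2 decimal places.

Tmean = (30.4 + 17.3)/2 = 23.85 °C
0.408 Ra = 0.408 × 37.0 = 15.0960 mm/d equivalent
ET₀ = 0.0023 × 15.0960 × (23.85 + 17.8) × √13.1 = 0.0023 × 15.0960 × 41.65 × 3.6194 = 5.2341 mm/d

5.23 mm/d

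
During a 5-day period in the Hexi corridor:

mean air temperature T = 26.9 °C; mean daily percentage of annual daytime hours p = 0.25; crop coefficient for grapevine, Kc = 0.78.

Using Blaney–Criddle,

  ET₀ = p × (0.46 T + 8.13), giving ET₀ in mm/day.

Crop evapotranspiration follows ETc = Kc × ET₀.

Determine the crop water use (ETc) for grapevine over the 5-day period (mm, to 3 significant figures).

ET₀ = 0.25 × (0.46 × 26.9 + 8.13) = 0.25 × 20.504 = 5.1260 mm/d
ETc = Kc × ET₀ = 0.78 × 5.1260 = 3.9983 mm/d
Over 5 days: 3.9983 × 5 = 19.992 mm

20.0 mm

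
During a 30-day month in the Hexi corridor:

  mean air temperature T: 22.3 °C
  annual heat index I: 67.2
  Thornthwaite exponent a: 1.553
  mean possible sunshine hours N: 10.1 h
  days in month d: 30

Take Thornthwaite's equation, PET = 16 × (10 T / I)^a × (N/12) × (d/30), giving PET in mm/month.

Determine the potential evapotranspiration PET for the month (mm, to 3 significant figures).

86.8 mm

10T/I = 10 × 22.3 / 67.2 = 3.3185
(10T/I)^a = 3.3185^1.553 = 6.4420
Uncorrected PET = 16 × 6.4420 = 103.072 mm
Correction = (N/12)(d/30) = (10.1/12)(30/30) = 0.8417
PET = 103.072 × 0.8417 = 86.756 mm/month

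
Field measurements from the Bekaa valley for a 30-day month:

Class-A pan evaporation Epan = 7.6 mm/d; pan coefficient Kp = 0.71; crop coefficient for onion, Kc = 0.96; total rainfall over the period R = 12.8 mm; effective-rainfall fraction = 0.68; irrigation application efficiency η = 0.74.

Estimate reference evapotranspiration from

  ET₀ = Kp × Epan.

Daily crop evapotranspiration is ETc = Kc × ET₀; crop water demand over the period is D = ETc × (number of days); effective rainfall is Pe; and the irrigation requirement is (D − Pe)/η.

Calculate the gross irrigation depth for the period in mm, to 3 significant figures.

198 mm

ET₀ = 0.71 × 7.6 = 5.3960 mm/d
ETc = Kc × ET₀ = 0.96 × 5.3960 = 5.1802 mm/d
Crop demand D = ETc × 30 d = 5.1802 × 30 = 155.406 mm
Pe = 0.68 × 12.8 = 8.704 mm
D − Pe = 155.406 − 8.704 = 146.702 mm
Gross irrigation = 146.702 / 0.74 = 198.246 mm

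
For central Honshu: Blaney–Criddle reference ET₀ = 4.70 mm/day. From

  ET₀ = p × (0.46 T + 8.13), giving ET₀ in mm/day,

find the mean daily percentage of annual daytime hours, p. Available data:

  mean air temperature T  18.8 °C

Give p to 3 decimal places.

p = ET₀ / (0.46 T + 8.13) = 4.70 / (0.46 × 18.8 + 8.13) = 4.70 / 16.778 = 0.2801

0.280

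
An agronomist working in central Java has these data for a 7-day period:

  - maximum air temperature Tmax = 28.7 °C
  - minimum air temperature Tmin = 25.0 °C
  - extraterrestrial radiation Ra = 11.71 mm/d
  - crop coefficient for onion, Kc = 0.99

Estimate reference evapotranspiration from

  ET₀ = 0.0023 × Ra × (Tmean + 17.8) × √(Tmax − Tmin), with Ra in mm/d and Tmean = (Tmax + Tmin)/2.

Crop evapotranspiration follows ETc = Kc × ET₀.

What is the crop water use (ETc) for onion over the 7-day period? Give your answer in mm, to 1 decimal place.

Tmean = (28.7 + 25.0)/2 = 26.85 °C
ET₀ = 0.0023 × 11.71 × (26.85 + 17.8) × √3.7 = 0.0023 × 11.71 × 44.65 × 1.9235 = 2.3131 mm/d
ETc = Kc × ET₀ = 0.99 × 2.3131 = 2.2900 mm/d
Over 7 days: 2.2900 × 7 = 16.030 mm

16.0 mm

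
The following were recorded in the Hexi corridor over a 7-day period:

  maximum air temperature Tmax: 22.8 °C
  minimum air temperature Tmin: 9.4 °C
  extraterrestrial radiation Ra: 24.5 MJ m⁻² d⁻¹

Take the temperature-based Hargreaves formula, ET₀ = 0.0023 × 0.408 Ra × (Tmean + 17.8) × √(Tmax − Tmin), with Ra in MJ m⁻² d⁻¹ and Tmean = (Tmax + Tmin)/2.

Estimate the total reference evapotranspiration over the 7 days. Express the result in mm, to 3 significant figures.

Tmean = (22.8 + 9.4)/2 = 16.10 °C
0.408 Ra = 0.408 × 24.5 = 9.9960 mm/d equivalent
ET₀ = 0.0023 × 9.9960 × (16.10 + 17.8) × √13.4 = 0.0023 × 9.9960 × 33.90 × 3.6606 = 2.8530 mm/d
Over 7 days: 2.8530 × 7 = 19.971 mm

20.0 mm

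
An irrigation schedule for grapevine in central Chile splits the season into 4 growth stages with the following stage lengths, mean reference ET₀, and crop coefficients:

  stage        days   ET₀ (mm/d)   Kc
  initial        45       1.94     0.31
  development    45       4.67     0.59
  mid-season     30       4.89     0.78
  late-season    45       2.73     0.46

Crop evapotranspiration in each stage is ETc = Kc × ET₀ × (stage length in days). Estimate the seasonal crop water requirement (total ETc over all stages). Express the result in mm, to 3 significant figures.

initial: 0.31 × 1.94 × 45 = 27.06 mm
development: 0.59 × 4.67 × 45 = 123.99 mm
mid-season: 0.78 × 4.89 × 30 = 114.43 mm
late-season: 0.46 × 2.73 × 45 = 56.51 mm
Seasonal total = 321.99 mm

322 mm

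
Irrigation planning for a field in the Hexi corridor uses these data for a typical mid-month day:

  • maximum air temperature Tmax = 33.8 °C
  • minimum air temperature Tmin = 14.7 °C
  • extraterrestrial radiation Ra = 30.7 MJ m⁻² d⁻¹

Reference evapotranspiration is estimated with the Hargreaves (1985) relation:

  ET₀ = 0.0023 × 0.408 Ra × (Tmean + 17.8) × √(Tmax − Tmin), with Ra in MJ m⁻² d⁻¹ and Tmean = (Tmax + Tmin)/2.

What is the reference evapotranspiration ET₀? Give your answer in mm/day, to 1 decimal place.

Tmean = (33.8 + 14.7)/2 = 24.25 °C
0.408 Ra = 0.408 × 30.7 = 12.5256 mm/d equivalent
ET₀ = 0.0023 × 12.5256 × (24.25 + 17.8) × √19.1 = 0.0023 × 12.5256 × 42.05 × 4.3704 = 5.2944 mm/d

5.3 mm/day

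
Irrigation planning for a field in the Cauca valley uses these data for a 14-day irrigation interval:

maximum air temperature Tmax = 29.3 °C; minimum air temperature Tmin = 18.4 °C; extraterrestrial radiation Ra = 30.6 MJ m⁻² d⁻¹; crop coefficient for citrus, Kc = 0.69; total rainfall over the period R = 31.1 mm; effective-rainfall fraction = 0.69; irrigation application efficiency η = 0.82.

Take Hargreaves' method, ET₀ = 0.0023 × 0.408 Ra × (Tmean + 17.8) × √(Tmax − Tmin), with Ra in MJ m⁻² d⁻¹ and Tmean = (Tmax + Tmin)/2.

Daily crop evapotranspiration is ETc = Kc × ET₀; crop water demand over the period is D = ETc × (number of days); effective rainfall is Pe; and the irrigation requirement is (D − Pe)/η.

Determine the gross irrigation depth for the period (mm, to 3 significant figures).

Tmean = (29.3 + 18.4)/2 = 23.85 °C
0.408 Ra = 0.408 × 30.6 = 12.4848 mm/d equivalent
ET₀ = 0.0023 × 12.4848 × (23.85 + 17.8) × √10.9 = 0.0023 × 12.4848 × 41.65 × 3.3015 = 3.9485 mm/d
ETc = Kc × ET₀ = 0.69 × 3.9485 = 2.7245 mm/d
Crop demand D = ETc × 14 d = 2.7245 × 14 = 38.143 mm
Pe = 0.69 × 31.1 = 21.459 mm
D − Pe = 38.143 − 21.459 = 16.684 mm
Gross irrigation = 16.684 / 0.82 = 20.346 mm

20.3 mm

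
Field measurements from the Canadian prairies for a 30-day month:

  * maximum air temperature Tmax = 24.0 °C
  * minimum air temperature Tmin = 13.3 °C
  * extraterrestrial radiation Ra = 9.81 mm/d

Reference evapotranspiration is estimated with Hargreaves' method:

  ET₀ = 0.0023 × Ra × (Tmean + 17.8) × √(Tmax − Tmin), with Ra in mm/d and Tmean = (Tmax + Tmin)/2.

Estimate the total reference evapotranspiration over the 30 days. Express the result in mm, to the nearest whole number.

81 mm

Tmean = (24.0 + 13.3)/2 = 18.65 °C
ET₀ = 0.0023 × 9.81 × (18.65 + 17.8) × √10.7 = 0.0023 × 9.81 × 36.45 × 3.2711 = 2.6902 mm/d
Over 30 days: 2.6902 × 30 = 80.706 mm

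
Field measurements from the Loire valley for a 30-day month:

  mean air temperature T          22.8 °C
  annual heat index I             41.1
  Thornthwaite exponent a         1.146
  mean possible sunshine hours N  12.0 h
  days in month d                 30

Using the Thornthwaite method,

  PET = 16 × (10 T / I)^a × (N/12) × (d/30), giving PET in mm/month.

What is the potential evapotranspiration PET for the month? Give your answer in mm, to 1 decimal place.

10T/I = 10 × 22.8 / 41.1 = 5.5474
(10T/I)^a = 5.5474^1.146 = 7.1240
Uncorrected PET = 16 × 7.1240 = 113.984 mm
Correction = (N/12)(d/30) = (12.0/12)(30/30) = 1.0000
PET = 113.984 × 1.0000 = 113.984 mm/month

114.0 mm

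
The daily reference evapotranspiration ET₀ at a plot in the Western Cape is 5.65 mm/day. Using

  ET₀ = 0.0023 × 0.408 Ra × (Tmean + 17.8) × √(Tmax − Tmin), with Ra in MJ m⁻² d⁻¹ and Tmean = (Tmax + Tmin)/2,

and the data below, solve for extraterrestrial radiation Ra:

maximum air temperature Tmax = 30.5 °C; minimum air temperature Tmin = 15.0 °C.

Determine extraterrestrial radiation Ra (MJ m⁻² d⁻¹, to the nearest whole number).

Tmean = (30.5+15.0)/2 = 22.75 °C; ΔT = 15.5
Ra = ET₀ / [0.0023 × 0.408 × (Tmean+17.8) × √ΔT]
   = 5.65 / (0.0023 × 0.408 × 40.55 × 3.9370) = 37.714 MJ m⁻² d⁻¹

38 MJ m⁻² d⁻¹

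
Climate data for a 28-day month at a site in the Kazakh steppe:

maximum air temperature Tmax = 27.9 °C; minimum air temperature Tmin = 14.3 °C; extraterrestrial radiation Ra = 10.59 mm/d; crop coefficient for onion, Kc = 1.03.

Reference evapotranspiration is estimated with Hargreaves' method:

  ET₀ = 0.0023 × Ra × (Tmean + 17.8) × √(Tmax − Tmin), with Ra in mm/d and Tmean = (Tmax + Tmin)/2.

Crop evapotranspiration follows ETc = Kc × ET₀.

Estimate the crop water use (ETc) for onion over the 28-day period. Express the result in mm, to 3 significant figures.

101 mm

Tmean = (27.9 + 14.3)/2 = 21.10 °C
ET₀ = 0.0023 × 10.59 × (21.10 + 17.8) × √13.6 = 0.0023 × 10.59 × 38.90 × 3.6878 = 3.4941 mm/d
ETc = Kc × ET₀ = 1.03 × 3.4941 = 3.5989 mm/d
Over 28 days: 3.5989 × 28 = 100.769 mm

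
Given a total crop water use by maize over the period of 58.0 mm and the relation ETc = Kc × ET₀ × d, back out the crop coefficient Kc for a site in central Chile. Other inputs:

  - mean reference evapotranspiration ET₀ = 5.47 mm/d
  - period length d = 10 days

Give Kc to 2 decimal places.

ETc = Kc × ET₀ × d  ⇒  Kc = ETc / (ET₀ × d)
Kc = 58.0 / (5.47 × 10) = 58.0 / 54.70 = 1.0603

1.06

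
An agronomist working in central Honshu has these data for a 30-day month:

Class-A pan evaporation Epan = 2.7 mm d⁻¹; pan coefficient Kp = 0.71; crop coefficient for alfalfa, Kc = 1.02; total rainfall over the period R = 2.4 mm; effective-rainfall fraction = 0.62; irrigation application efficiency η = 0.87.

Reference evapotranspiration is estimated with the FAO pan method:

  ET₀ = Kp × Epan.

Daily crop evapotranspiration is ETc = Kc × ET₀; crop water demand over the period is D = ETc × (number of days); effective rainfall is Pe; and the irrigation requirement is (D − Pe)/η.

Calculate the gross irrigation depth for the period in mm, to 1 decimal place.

ET₀ = 0.71 × 2.7 = 1.9170 mm/d
ETc = Kc × ET₀ = 1.02 × 1.9170 = 1.9553 mm/d
Crop demand D = ETc × 30 d = 1.9553 × 30 = 58.659 mm
Pe = 0.62 × 2.4 = 1.488 mm
D − Pe = 58.659 − 1.488 = 57.171 mm
Gross irrigation = 57.171 / 0.87 = 65.714 mm

65.7 mm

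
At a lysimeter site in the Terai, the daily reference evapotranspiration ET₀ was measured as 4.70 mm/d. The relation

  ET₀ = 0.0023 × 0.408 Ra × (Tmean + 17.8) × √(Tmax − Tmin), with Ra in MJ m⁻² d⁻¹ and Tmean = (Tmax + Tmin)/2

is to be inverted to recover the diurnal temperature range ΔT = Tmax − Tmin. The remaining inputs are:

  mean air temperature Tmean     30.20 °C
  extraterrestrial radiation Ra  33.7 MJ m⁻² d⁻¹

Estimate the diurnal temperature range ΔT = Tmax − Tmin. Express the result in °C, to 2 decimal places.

9.59 °C

√ΔT = ET₀ / [0.0023 × 0.408 × Ra × (Tmean+17.8)] = 4.70 / (0.0023 × 13.7496 × 48.00) = 3.0963
ΔT = 3.0963² = 9.587 °C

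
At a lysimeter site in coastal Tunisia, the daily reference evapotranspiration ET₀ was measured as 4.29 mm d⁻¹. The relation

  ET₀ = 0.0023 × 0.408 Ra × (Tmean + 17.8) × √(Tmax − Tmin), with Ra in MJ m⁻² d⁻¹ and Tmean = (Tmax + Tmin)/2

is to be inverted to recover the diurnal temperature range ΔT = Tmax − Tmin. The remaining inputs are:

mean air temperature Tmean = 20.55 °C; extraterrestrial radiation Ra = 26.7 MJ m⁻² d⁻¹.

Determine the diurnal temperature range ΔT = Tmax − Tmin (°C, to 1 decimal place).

√ΔT = ET₀ / [0.0023 × 0.408 × Ra × (Tmean+17.8)] = 4.29 / (0.0023 × 10.8936 × 38.35) = 4.4647
ΔT = 4.4647² = 19.934 °C

19.9 °C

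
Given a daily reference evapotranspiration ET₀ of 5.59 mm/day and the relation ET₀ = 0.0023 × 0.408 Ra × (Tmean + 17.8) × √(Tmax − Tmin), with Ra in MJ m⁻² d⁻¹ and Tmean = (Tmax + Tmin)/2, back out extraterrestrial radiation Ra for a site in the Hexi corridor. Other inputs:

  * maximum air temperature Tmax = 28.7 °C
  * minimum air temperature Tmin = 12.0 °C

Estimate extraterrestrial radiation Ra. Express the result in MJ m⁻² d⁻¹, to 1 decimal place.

38.2 MJ m⁻² d⁻¹

Tmean = (28.7+12.0)/2 = 20.35 °C; ΔT = 16.7
Ra = ET₀ / [0.0023 × 0.408 × (Tmean+17.8) × √ΔT]
   = 5.59 / (0.0023 × 0.408 × 38.15 × 4.0866) = 38.209 MJ m⁻² d⁻¹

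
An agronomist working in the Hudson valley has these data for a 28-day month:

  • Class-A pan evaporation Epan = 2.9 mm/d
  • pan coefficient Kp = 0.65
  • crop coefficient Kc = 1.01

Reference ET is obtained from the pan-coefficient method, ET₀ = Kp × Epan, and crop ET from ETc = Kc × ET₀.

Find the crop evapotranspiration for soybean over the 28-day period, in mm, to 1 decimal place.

ET₀ = 0.65 × 2.9 = 1.8850 mm/d
ETc = Kc × ET₀ = 1.01 × 1.8850 = 1.9039 mm/d
Over 28 days: 1.9039 × 28 = 53.309 mm

53.3 mm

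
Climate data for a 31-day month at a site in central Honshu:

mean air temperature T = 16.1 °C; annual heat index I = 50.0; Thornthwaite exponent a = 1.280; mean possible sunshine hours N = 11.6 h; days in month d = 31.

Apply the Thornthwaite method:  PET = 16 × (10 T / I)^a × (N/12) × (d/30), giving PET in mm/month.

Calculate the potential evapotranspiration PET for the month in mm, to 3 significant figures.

71.4 mm

10T/I = 10 × 16.1 / 50.0 = 3.2200
(10T/I)^a = 3.2200^1.280 = 4.4674
Uncorrected PET = 16 × 4.4674 = 71.478 mm
Correction = (N/12)(d/30) = (11.6/12)(31/30) = 0.9989
PET = 71.478 × 0.9989 = 71.399 mm/month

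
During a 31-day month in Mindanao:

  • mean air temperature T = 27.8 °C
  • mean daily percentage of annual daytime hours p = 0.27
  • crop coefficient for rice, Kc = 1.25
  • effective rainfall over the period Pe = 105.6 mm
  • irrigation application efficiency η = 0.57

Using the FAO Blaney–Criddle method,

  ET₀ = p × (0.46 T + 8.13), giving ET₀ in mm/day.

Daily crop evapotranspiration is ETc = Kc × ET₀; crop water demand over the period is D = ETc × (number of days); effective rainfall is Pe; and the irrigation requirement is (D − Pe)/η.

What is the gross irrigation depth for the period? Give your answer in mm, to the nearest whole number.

ET₀ = 0.27 × (0.46 × 27.8 + 8.13) = 0.27 × 20.918 = 5.6479 mm/d
ETc = Kc × ET₀ = 1.25 × 5.6479 = 7.0599 mm/d
Crop demand D = ETc × 31 d = 7.0599 × 31 = 218.857 mm
D − Pe = 218.857 − 105.6 = 113.257 mm
Gross irrigation = 113.257 / 0.57 = 198.696 mm

199 mm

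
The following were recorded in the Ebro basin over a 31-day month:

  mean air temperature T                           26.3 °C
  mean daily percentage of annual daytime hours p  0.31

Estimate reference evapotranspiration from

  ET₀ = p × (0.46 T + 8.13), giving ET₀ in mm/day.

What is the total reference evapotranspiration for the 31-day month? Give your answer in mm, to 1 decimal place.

ET₀ = 0.31 × (0.46 × 26.3 + 8.13) = 0.31 × 20.228 = 6.2707 mm/d
Monthly total = 6.2707 × 31 = 194.392 mm

194.4 mm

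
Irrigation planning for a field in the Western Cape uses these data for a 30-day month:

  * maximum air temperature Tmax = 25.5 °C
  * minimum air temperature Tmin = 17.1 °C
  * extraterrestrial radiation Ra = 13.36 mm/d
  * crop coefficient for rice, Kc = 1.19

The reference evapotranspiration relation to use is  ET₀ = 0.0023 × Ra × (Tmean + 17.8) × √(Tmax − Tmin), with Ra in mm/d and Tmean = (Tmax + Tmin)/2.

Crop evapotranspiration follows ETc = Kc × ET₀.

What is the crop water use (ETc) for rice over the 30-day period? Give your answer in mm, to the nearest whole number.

Tmean = (25.5 + 17.1)/2 = 21.30 °C
ET₀ = 0.0023 × 13.36 × (21.30 + 17.8) × √8.4 = 0.0023 × 13.36 × 39.10 × 2.8983 = 3.4822 mm/d
ETc = Kc × ET₀ = 1.19 × 3.4822 = 4.1438 mm/d
Over 30 days: 4.1438 × 30 = 124.314 mm

124 mm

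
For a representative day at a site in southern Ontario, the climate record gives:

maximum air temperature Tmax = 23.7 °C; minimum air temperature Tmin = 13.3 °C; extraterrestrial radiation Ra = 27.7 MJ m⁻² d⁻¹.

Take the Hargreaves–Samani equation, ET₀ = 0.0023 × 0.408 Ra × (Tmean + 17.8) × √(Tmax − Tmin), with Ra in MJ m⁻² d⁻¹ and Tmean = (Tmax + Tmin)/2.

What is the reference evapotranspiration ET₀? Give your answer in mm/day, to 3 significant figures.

3.04 mm/day

Tmean = (23.7 + 13.3)/2 = 18.50 °C
0.408 Ra = 0.408 × 27.7 = 11.3016 mm/d equivalent
ET₀ = 0.0023 × 11.3016 × (18.50 + 17.8) × √10.4 = 0.0023 × 11.3016 × 36.30 × 3.2249 = 3.0429 mm/d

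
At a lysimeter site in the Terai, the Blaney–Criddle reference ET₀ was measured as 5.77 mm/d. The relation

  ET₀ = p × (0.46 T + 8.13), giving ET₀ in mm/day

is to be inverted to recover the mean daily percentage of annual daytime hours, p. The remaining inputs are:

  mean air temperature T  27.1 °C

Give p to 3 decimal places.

0.280

p = ET₀ / (0.46 T + 8.13) = 5.77 / (0.46 × 27.1 + 8.13) = 5.77 / 20.596 = 0.2802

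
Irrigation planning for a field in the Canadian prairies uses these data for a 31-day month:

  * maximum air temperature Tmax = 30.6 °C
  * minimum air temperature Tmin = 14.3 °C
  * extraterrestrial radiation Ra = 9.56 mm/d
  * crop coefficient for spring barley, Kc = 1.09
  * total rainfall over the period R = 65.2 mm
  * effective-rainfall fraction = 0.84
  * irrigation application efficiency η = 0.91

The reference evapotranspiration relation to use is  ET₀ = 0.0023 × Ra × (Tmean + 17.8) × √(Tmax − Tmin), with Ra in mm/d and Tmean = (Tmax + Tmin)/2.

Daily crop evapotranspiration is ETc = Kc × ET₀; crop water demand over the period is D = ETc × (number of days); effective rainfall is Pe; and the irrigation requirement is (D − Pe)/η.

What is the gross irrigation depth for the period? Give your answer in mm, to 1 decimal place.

Tmean = (30.6 + 14.3)/2 = 22.45 °C
ET₀ = 0.0023 × 9.56 × (22.45 + 17.8) × √16.3 = 0.0023 × 9.56 × 40.25 × 4.0373 = 3.5731 mm/d
ETc = Kc × ET₀ = 1.09 × 3.5731 = 3.8947 mm/d
Crop demand D = ETc × 31 d = 3.8947 × 31 = 120.736 mm
Pe = 0.84 × 65.2 = 54.768 mm
D − Pe = 120.736 − 54.768 = 65.968 mm
Gross irrigation = 65.968 / 0.91 = 72.492 mm

72.5 mm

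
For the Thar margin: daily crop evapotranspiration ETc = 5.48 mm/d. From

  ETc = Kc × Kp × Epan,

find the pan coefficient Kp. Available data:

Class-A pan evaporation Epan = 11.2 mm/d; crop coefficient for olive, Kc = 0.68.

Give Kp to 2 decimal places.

ETc = Kc × Kp × Epan  ⇒  Kp = ETc / (Kc × Epan)
Kp = 5.48 / (0.68 × 11.2) = 5.48 / 7.616 = 0.7195

0.72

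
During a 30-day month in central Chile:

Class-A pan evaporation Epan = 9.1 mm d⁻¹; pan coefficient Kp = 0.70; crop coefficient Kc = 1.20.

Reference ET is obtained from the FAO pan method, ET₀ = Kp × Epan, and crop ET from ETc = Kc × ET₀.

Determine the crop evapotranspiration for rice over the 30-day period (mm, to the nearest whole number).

229 mm

ET₀ = 0.70 × 9.1 = 6.3700 mm/d
ETc = Kc × ET₀ = 1.20 × 6.3700 = 7.6440 mm/d
Over 30 days: 7.6440 × 30 = 229.320 mm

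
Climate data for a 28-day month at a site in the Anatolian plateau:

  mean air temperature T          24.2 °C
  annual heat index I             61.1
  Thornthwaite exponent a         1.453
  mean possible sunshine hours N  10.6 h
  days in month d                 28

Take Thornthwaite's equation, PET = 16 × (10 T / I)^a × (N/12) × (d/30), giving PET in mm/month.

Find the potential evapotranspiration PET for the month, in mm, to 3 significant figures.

10T/I = 10 × 24.2 / 61.1 = 3.9607
(10T/I)^a = 3.9607^1.453 = 7.3886
Uncorrected PET = 16 × 7.3886 = 118.218 mm
Correction = (N/12)(d/30) = (10.6/12)(28/30) = 0.8244
PET = 118.218 × 0.8244 = 97.459 mm/month

97.5 mm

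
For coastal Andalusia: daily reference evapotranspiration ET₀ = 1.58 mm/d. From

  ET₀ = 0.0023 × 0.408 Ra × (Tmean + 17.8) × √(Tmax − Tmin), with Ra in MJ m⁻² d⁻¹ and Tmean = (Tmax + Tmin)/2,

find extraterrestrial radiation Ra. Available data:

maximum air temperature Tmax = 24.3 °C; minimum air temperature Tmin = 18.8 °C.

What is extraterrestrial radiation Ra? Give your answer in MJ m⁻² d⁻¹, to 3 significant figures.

Tmean = (24.3+18.8)/2 = 21.55 °C; ΔT = 5.5
Ra = ET₀ / [0.0023 × 0.408 × (Tmean+17.8) × √ΔT]
   = 1.58 / (0.0023 × 0.408 × 39.35 × 2.3452) = 18.245 MJ m⁻² d⁻¹

18.2 MJ m⁻² d⁻¹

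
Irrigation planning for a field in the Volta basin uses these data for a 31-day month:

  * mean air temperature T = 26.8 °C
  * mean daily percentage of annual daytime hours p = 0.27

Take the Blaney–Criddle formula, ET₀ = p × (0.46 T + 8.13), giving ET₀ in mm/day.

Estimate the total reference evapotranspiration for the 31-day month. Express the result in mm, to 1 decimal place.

ET₀ = 0.27 × (0.46 × 26.8 + 8.13) = 0.27 × 20.458 = 5.5237 mm/d
Monthly total = 5.5237 × 31 = 171.235 mm

171.2 mm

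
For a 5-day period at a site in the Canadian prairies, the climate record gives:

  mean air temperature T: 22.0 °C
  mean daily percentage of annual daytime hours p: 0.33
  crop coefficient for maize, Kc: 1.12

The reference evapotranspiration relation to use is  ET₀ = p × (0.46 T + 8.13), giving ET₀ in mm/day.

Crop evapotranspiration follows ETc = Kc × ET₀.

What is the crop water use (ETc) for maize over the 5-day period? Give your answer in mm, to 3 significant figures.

ET₀ = 0.33 × (0.46 × 22.0 + 8.13) = 0.33 × 18.250 = 6.0225 mm/d
ETc = Kc × ET₀ = 1.12 × 6.0225 = 6.7452 mm/d
Over 5 days: 6.7452 × 5 = 33.726 mm

33.7 mm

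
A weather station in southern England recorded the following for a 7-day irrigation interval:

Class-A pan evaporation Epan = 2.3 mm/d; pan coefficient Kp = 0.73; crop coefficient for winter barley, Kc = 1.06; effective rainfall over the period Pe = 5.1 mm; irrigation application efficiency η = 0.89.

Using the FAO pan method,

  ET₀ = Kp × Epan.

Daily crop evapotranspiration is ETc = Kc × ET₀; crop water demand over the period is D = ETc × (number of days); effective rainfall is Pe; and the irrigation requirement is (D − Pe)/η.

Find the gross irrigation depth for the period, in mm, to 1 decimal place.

ET₀ = 0.73 × 2.3 = 1.6790 mm/d
ETc = Kc × ET₀ = 1.06 × 1.6790 = 1.7797 mm/d
Crop demand D = ETc × 7 d = 1.7797 × 7 = 12.458 mm
D − Pe = 12.458 − 5.1 = 7.358 mm
Gross irrigation = 7.358 / 0.89 = 8.267 mm

8.3 mm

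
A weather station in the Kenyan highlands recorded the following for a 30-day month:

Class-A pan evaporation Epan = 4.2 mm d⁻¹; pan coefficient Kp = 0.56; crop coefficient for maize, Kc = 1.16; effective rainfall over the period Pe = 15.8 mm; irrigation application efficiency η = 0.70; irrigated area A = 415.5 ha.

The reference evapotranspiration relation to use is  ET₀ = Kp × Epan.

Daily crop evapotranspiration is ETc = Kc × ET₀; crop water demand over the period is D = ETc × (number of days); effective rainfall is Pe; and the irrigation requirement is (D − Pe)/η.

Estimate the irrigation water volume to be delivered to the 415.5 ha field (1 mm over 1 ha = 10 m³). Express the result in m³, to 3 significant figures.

ET₀ = 0.56 × 4.2 = 2.3520 mm/d
ETc = Kc × ET₀ = 1.16 × 2.3520 = 2.7283 mm/d
Crop demand D = ETc × 30 d = 2.7283 × 30 = 81.849 mm
D − Pe = 81.849 − 15.8 = 66.049 mm
Gross irrigation = 66.049 / 0.70 = 94.356 mm
Volume = 94.356 mm × 415.5 ha × 10 = 392049.2 m³

392000 m³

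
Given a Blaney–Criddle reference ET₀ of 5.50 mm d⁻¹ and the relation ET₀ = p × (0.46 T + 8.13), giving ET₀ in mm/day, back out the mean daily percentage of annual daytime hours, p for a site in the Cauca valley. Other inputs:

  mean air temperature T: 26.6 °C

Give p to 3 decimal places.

0.270

p = ET₀ / (0.46 T + 8.13) = 5.50 / (0.46 × 26.6 + 8.13) = 5.50 / 20.366 = 0.2701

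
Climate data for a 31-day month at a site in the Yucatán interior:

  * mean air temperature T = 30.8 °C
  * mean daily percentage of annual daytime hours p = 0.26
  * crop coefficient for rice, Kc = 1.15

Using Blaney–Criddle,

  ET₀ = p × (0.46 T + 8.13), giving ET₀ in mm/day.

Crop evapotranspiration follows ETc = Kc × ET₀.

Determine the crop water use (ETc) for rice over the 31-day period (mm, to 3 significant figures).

ET₀ = 0.26 × (0.46 × 30.8 + 8.13) = 0.26 × 22.298 = 5.7975 mm/d
ETc = Kc × ET₀ = 1.15 × 5.7975 = 6.6671 mm/d
Over 31 days: 6.6671 × 31 = 206.680 mm

207 mm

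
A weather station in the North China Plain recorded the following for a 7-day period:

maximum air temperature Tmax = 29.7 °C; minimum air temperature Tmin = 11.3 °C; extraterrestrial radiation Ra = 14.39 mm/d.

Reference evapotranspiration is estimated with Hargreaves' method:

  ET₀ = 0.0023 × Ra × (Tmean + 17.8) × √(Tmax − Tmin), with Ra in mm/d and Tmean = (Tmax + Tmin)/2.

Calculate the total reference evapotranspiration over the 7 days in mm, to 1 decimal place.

38.1 mm

Tmean = (29.7 + 11.3)/2 = 20.50 °C
ET₀ = 0.0023 × 14.39 × (20.50 + 17.8) × √18.4 = 0.0023 × 14.39 × 38.30 × 4.2895 = 5.4374 mm/d
Over 7 days: 5.4374 × 7 = 38.062 mm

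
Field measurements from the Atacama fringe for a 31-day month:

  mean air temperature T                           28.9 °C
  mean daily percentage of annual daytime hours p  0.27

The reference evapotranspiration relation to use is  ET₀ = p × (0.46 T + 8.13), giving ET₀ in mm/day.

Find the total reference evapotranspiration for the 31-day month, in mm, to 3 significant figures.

ET₀ = 0.27 × (0.46 × 28.9 + 8.13) = 0.27 × 21.424 = 5.7845 mm/d
Monthly total = 5.7845 × 31 = 179.320 mm

179 mm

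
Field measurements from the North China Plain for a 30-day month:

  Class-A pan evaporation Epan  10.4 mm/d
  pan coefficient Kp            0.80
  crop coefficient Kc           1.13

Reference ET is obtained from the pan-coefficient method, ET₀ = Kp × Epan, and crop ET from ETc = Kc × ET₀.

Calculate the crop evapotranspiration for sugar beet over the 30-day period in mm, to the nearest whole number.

ET₀ = 0.80 × 10.4 = 8.3200 mm/d
ETc = Kc × ET₀ = 1.13 × 8.3200 = 9.4016 mm/d
Over 30 days: 9.4016 × 30 = 282.048 mm

282 mm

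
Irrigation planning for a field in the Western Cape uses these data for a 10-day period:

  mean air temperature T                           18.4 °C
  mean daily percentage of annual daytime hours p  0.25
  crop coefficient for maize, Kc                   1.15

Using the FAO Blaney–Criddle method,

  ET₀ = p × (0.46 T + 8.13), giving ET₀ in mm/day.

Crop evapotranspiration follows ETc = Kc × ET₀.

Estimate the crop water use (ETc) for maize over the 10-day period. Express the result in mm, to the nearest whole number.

ET₀ = 0.25 × (0.46 × 18.4 + 8.13) = 0.25 × 16.594 = 4.1485 mm/d
ETc = Kc × ET₀ = 1.15 × 4.1485 = 4.7708 mm/d
Over 10 days: 4.7708 × 10 = 47.708 mm

48 mm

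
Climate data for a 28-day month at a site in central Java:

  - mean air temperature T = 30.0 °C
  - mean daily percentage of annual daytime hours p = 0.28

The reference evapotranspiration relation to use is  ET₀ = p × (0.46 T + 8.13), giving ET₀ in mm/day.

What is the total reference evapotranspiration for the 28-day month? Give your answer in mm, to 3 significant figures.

ET₀ = 0.28 × (0.46 × 30.0 + 8.13) = 0.28 × 21.930 = 6.1404 mm/d
Monthly total = 6.1404 × 28 = 171.931 mm

172 mm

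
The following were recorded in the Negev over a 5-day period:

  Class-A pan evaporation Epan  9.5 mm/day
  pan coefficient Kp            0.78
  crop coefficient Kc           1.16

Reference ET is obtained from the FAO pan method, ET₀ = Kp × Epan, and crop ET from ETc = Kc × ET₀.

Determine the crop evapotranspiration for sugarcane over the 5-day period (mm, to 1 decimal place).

43.0 mm

ET₀ = 0.78 × 9.5 = 7.4100 mm/d
ETc = Kc × ET₀ = 1.16 × 7.4100 = 8.5956 mm/d
Over 5 days: 8.5956 × 5 = 42.978 mm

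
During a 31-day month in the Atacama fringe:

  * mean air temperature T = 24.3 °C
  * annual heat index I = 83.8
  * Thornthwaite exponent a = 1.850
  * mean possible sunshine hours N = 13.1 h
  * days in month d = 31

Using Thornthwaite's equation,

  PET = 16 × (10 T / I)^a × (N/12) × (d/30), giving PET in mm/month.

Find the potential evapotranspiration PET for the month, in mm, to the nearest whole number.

10T/I = 10 × 24.3 / 83.8 = 2.8998
(10T/I)^a = 2.8998^1.850 = 7.1677
Uncorrected PET = 16 × 7.1677 = 114.683 mm
Correction = (N/12)(d/30) = (13.1/12)(31/30) = 1.1281
PET = 114.683 × 1.1281 = 129.374 mm/month

129 mm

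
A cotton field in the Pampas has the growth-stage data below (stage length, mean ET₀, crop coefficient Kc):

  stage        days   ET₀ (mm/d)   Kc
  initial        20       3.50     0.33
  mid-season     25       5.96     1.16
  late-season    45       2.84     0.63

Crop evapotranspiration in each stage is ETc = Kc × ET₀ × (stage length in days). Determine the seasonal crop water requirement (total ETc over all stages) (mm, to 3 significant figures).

initial: 0.33 × 3.50 × 20 = 23.10 mm
mid-season: 1.16 × 5.96 × 25 = 172.84 mm
late-season: 0.63 × 2.84 × 45 = 80.51 mm
Seasonal total = 276.45 mm

276 mm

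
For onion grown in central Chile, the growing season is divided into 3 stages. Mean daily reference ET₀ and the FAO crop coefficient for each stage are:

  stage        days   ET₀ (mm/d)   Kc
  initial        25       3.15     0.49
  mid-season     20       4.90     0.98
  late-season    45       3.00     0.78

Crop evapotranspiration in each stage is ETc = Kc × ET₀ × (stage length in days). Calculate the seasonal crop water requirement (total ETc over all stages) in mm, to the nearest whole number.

initial: 0.49 × 3.15 × 25 = 38.59 mm
mid-season: 0.98 × 4.90 × 20 = 96.04 mm
late-season: 0.78 × 3.00 × 45 = 105.30 mm
Seasonal total = 239.93 mm

240 mm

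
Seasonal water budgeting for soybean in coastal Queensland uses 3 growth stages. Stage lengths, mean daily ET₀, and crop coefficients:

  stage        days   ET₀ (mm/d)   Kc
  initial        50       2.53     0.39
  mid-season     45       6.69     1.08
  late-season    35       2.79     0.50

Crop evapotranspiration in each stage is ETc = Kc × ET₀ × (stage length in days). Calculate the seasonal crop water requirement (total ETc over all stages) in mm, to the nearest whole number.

423 mm

initial: 0.39 × 2.53 × 50 = 49.34 mm
mid-season: 1.08 × 6.69 × 45 = 325.13 mm
late-season: 0.50 × 2.79 × 35 = 48.83 mm
Seasonal total = 423.30 mm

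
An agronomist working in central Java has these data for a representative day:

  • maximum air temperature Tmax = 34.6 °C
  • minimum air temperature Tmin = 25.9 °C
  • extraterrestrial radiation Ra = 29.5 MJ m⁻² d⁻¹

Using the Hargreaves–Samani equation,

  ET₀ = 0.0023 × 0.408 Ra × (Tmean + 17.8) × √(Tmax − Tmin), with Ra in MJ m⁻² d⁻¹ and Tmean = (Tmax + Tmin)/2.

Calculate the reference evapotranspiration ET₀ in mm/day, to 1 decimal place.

Tmean = (34.6 + 25.9)/2 = 30.25 °C
0.408 Ra = 0.408 × 29.5 = 12.0360 mm/d equivalent
ET₀ = 0.0023 × 12.0360 × (30.25 + 17.8) × √8.7 = 0.0023 × 12.0360 × 48.05 × 2.9496 = 3.9234 mm/d

3.9 mm/day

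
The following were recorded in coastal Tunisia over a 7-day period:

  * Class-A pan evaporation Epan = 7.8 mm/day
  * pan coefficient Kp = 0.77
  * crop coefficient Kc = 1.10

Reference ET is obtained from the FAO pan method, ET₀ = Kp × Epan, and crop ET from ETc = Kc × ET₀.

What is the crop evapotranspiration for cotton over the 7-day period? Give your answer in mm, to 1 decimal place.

46.2 mm

ET₀ = 0.77 × 7.8 = 6.0060 mm/d
ETc = Kc × ET₀ = 1.10 × 6.0060 = 6.6066 mm/d
Over 7 days: 6.6066 × 7 = 46.246 mm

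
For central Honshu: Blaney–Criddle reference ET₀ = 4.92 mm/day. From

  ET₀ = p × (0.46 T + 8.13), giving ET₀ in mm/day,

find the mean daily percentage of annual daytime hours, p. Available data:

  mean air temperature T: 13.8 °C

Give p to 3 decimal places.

p = ET₀ / (0.46 T + 8.13) = 4.92 / (0.46 × 13.8 + 8.13) = 4.92 / 14.478 = 0.3398

0.340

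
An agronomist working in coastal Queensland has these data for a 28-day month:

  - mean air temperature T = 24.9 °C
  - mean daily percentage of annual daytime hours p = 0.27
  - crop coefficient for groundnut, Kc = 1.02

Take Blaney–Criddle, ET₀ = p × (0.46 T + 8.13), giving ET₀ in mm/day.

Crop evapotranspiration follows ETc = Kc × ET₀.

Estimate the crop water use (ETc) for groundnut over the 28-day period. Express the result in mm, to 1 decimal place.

151.0 mm

ET₀ = 0.27 × (0.46 × 24.9 + 8.13) = 0.27 × 19.584 = 5.2877 mm/d
ETc = Kc × ET₀ = 1.02 × 5.2877 = 5.3935 mm/d
Over 28 days: 5.3935 × 28 = 151.018 mm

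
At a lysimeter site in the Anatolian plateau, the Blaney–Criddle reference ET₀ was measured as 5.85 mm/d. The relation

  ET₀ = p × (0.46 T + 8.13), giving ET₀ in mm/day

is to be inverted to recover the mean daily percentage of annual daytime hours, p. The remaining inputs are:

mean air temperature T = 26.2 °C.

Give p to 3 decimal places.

0.290

p = ET₀ / (0.46 T + 8.13) = 5.85 / (0.46 × 26.2 + 8.13) = 5.85 / 20.182 = 0.2899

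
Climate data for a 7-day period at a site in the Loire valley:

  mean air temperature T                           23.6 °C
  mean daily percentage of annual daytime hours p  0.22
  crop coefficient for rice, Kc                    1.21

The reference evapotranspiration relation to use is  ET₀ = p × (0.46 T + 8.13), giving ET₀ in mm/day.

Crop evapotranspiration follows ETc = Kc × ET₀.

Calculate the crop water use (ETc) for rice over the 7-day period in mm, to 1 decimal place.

ET₀ = 0.22 × (0.46 × 23.6 + 8.13) = 0.22 × 18.986 = 4.1769 mm/d
ETc = Kc × ET₀ = 1.21 × 4.1769 = 5.0540 mm/d
Over 7 days: 5.0540 × 7 = 35.378 mm

35.4 mm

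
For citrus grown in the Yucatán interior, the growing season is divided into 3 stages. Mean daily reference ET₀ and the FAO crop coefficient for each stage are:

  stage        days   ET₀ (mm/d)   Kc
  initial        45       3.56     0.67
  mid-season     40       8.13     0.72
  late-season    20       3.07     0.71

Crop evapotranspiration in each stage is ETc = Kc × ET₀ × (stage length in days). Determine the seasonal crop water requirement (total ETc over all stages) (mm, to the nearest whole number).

385 mm

initial: 0.67 × 3.56 × 45 = 107.33 mm
mid-season: 0.72 × 8.13 × 40 = 234.14 mm
late-season: 0.71 × 3.07 × 20 = 43.59 mm
Seasonal total = 385.06 mm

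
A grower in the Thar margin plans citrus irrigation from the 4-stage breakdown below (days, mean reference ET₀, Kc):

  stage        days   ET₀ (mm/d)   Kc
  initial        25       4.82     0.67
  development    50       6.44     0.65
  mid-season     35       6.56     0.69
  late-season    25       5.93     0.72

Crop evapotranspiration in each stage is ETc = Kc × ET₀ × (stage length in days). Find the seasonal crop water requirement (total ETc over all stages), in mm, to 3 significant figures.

555 mm

initial: 0.67 × 4.82 × 25 = 80.74 mm
development: 0.65 × 6.44 × 50 = 209.30 mm
mid-season: 0.69 × 6.56 × 35 = 158.42 mm
late-season: 0.72 × 5.93 × 25 = 106.74 mm
Seasonal total = 555.20 mm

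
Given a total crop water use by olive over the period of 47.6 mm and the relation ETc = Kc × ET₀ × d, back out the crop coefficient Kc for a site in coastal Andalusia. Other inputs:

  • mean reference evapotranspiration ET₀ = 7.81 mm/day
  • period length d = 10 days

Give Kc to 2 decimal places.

0.61

ETc = Kc × ET₀ × d  ⇒  Kc = ETc / (ET₀ × d)
Kc = 47.6 / (7.81 × 10) = 47.6 / 78.10 = 0.6095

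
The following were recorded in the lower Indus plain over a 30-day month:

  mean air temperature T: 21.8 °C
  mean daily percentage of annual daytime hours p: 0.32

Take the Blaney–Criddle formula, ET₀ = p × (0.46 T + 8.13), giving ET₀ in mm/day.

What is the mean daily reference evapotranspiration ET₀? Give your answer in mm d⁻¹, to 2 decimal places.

ET₀ = 0.32 × (0.46 × 21.8 + 8.13) = 0.32 × 18.158 = 5.8106 mm/d

5.81 mm d⁻¹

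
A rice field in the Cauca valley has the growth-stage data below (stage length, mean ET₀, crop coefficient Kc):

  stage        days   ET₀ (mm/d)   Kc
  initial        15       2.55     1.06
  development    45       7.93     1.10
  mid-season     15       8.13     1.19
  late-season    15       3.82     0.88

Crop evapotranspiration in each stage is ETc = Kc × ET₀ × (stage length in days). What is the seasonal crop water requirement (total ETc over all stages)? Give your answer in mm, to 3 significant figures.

629 mm

initial: 1.06 × 2.55 × 15 = 40.55 mm
development: 1.10 × 7.93 × 45 = 392.54 mm
mid-season: 1.19 × 8.13 × 15 = 145.12 mm
late-season: 0.88 × 3.82 × 15 = 50.42 mm
Seasonal total = 628.63 mm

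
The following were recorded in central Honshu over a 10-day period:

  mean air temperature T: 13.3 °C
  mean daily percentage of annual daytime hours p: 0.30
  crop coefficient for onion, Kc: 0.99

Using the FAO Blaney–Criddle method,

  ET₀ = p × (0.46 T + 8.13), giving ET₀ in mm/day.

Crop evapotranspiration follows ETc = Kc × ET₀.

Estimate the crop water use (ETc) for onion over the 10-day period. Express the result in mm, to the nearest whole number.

ET₀ = 0.30 × (0.46 × 13.3 + 8.13) = 0.30 × 14.248 = 4.2744 mm/d
ETc = Kc × ET₀ = 0.99 × 4.2744 = 4.2317 mm/d
Over 10 days: 4.2317 × 10 = 42.317 mm

42 mm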